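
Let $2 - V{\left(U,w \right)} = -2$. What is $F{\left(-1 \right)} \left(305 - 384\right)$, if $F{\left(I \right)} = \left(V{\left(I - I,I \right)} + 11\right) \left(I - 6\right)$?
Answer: $8295$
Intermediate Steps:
$V{\left(U,w \right)} = 4$ ($V{\left(U,w \right)} = 2 - -2 = 2 + 2 = 4$)
$F{\left(I \right)} = -90 + 15 I$ ($F{\left(I \right)} = \left(4 + 11\right) \left(I - 6\right) = 15 \left(-6 + I\right) = -90 + 15 I$)
$F{\left(-1 \right)} \left(305 - 384\right) = \left(-90 + 15 \left(-1\right)\right) \left(305 - 384\right) = \left(-90 - 15\right) \left(-79\right) = \left(-105\right) \left(-79\right) = 8295$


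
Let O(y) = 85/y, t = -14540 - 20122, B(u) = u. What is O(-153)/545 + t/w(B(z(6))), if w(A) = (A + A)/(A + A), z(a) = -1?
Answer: -34003423/981 ≈ -34662.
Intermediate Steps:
t = -34662
w(A) = 1 (w(A) = (2*A)/((2*A)) = (2*A)*(1/(2*A)) = 1)
O(-153)/545 + t/w(B(z(6))) = (85/(-153))/545 - 34662/1 = (85*(-1/153))*(1/545) - 34662*1 = -5/9*1/545 - 34662 = -1/981 - 34662 = -34003423/981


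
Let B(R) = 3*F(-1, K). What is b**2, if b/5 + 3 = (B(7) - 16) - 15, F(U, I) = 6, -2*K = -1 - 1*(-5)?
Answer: 6400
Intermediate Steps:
K = -2 (K = -(-1 - 1*(-5))/2 = -(-1 + 5)/2 = -1/2*4 = -2)
B(R) = 18 (B(R) = 3*6 = 18)
b = -80 (b = -15 + 5*((18 - 16) - 15) = -15 + 5*(2 - 15) = -15 + 5*(-13) = -15 - 65 = -80)
b**2 = (-80)**2 = 6400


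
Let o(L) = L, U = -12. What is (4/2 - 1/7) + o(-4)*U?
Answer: 349/7 ≈ 49.857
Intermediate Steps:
(4/2 - 1/7) + o(-4)*U = (4/2 - 1/7) - 4*(-12) = (4*(½) - 1*⅐) + 48 = (2 - ⅐) + 48 = 13/7 + 48 = 349/7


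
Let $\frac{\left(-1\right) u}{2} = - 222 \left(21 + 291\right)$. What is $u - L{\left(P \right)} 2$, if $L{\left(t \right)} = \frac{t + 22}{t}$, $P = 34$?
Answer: $\frac{2354920}{17} \approx 1.3852 \cdot 10^{5}$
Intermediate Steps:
$L{\left(t \right)} = \frac{22 + t}{t}$
$u = 138528$ ($u = - 2 \left(- 222 \left(21 + 291\right)\right) = - 2 \left(\left(-222\right) 312\right) = \left(-2\right) \left(-69264\right) = 138528$)
$u - L{\left(P \right)} 2 = 138528 - \frac{22 + 34}{34} \cdot 2 = 138528 - \frac{1}{34} \cdot 56 \cdot 2 = 138528 - \frac{28}{17} \cdot 2 = 138528 - \frac{56}{17} = \frac{2354920}{17}$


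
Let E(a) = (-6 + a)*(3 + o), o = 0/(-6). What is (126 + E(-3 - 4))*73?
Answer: 6351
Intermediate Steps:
o = 0 (o = 0*(-1/6) = 0)
E(a) = -18 + 3*a (E(a) = (-6 + a)*(3 + 0) = (-6 + a)*3 = -18 + 3*a)
(126 + E(-3 - 4))*73 = (126 + (-18 + 3*(-3 - 4)))*73 = (126 + (-18 + 3*(-7)))*73 = (126 + (-18 - 21))*73 = (126 - 39)*73 = 87*73 = 6351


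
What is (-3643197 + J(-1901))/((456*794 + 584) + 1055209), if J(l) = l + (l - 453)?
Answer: -3647452/1417857 ≈ -2.5725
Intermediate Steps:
J(l) = -453 + 2*l (J(l) = l + (-453 + l) = -453 + 2*l)
(-3643197 + J(-1901))/((456*794 + 584) + 1055209) = (-3643197 + (-453 + 2*(-1901)))/((456*794 + 584) + 1055209) = (-3643197 + (-453 - 3802))/((362064 + 584) + 1055209) = (-3643197 - 4255)/(362648 + 1055209) = -3647452/1417857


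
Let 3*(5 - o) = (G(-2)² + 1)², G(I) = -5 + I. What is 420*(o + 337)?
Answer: -206360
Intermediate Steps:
o = -2485/3 (o = 5 - ((-5 - 2)² + 1)²/3 = 5 - ((-7)² + 1)²/3 = 5 - (49 + 1)²/3 = 5 - ⅓*50² = 5 - ⅓*2500 = 5 - 2500/3 = -2485/3 ≈ -828.33)
420*(o + 337) = 420*(-2485/3 + 337) = 420*(-1474/3) = -206360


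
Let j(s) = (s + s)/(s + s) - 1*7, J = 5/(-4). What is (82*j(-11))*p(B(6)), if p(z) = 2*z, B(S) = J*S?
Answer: 7380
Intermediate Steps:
J = -5/4 (J = 5*(-¼) = -5/4 ≈ -1.2500)
B(S) = -5*S/4
j(s) = -6 (j(s) = (2*s)/((2*s)) - 7 = (2*s)*(1/(2*s)) - 7 = 1 - 7 = -6)
(82*j(-11))*p(B(6)) = (82*(-6))*(2*(-5/4*6)) = -984*(-15)/2 = -492*(-15) = 7380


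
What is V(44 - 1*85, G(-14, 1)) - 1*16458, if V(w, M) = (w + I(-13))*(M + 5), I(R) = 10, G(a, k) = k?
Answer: -16644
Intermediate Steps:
V(w, M) = (5 + M)*(10 + w) (V(w, M) = (w + 10)*(M + 5) = (10 + w)*(5 + M) = (5 + M)*(10 + w))
V(44 - 1*85, G(-14, 1)) - 1*16458 = (50 + 5*(44 - 1*85) + 10*1 + 1*(44 - 1*85)) - 1*16458 = (50 + 5*(44 - 85) + 10 + 1*(44 - 85)) - 16458 = (50 + 5*(-41) + 10 + 1*(-41)) - 16458 = (50 - 205 + 10 - 41) - 16458 = -186 - 16458 = -16644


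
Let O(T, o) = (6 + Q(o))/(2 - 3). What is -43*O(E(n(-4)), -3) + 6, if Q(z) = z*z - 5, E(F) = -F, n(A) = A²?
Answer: 436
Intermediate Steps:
Q(z) = -5 + z² (Q(z) = z² - 5 = -5 + z²)
O(T, o) = -1 - o² (O(T, o) = (6 + (-5 + o²))/(2 - 3) = (1 + o²)/(-1) = (1 + o²)*(-1) = -1 - o²)
-43*O(E(n(-4)), -3) + 6 = -43*(-1 - 1*(-3)²) + 6 = -43*(-1 - 1*9) + 6 = -43*(-1 - 9) + 6 = -43*(-10) + 6 = 430 + 6 = 436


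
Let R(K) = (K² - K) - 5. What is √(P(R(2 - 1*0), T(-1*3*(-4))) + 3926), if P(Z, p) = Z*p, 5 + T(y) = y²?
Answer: 11*√29 ≈ 59.237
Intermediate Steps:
T(y) = -5 + y²
R(K) = -5 + K² - K
√(P(R(2 - 1*0), T(-1*3*(-4))) + 3926) = √((-5 + (2 - 1*0)² - (2 - 1*0))*(-5 + (-1*3*(-4))²) + 3926) = √((-5 + (2 + 0)² - (2 + 0))*(-5 + (-3*(-4))²) + 3926) = √((-5 + 2² - 1*2)*(-5 + 12²) + 3926) = √((-5 + 4 - 2)*(-5 + 144) + 3926) = √(-3*139 + 3926) = √(-417 + 3926) = √3509 = 11*√29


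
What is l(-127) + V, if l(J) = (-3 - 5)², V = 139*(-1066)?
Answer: -148110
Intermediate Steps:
V = -148174
l(J) = 64 (l(J) = (-8)² = 64)
l(-127) + V = 64 - 148174 = -148110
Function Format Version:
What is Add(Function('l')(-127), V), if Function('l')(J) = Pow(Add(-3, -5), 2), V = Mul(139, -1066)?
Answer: -148110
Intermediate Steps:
V = -148174
Function('l')(J) = 64 (Function('l')(J) = Pow(-8, 2) = 64)
Add(Function('l')(-127), V) = Add(64, -148174) = -148110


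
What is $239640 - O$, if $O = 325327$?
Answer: $-85687$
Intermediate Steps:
$239640 - O = 239640 - 325327 = -85687$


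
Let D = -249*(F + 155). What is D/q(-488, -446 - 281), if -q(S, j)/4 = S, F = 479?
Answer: -78933/976 ≈ -80.874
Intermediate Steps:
q(S, j) = -4*S
D = -157866 (D = -249*(479 + 155) = -249*634 = -157866)
D/q(-488, -446 - 281) = -157866/((-4*(-488))) = -157866/1952 = -157866*1/1952 = -78933/976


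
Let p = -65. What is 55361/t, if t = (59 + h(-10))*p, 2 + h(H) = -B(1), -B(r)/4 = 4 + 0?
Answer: -55361/4745 ≈ -11.667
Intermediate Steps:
B(r) = -16 (B(r) = -4*(4 + 0) = -4*4 = -16)
h(H) = 14 (h(H) = -2 - 1*(-16) = -2 + 16 = 14)
t = -4745 (t = (59 + 14)*(-65) = 73*(-65) = -4745)
55361/t = 55361/(-4745) = 55361*(-1/4745) = -55361/4745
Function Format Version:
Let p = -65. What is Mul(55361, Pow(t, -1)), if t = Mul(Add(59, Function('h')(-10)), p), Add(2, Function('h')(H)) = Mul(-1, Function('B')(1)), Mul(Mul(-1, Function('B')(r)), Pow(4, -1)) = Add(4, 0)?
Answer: Rational(-55361, 4745) ≈ -11.667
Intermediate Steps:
Function('B')(r) = -16 (Function('B')(r) = Mul(-4, Add(4, 0)) = Mul(-4, 4) = -16)
Function('h')(H) = 14 (Function('h')(H) = Add(-2, Mul(-1, -16)) = Add(-2, 16) = 14)
t = -4745 (t = Mul(Add(59, 14), -65) = Mul(73, -65) = -4745)
Mul(55361, Pow(t, -1)) = Mul(55361, Pow(-4745, -1)) = Mul(55361, Rational(-1, 4745)) = Rational(-55361, 4745)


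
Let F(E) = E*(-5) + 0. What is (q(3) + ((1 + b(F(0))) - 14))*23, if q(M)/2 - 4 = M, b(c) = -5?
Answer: -92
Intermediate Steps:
F(E) = -5*E (F(E) = -5*E + 0 = -5*E)
q(M) = 8 + 2*M
(q(3) + ((1 + b(F(0))) - 14))*23 = ((8 + 2*3) + ((1 - 5) - 14))*23 = ((8 + 6) + (-4 - 14))*23 = (14 - 18)*23 = -4*23 = -92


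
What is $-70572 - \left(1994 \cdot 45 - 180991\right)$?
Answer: $20689$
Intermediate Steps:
$-70572 - \left(1994 \cdot 45 - 180991\right) = -70572 - \left(89730 - 180991\right) = -70572 - -91261 = -70572 + 91261 = 20689$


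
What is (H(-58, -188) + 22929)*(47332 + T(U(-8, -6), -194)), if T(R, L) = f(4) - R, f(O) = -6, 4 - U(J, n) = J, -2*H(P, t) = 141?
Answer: 1081527069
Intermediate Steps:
H(P, t) = -141/2 (H(P, t) = -1/2*141 = -141/2)
U(J, n) = 4 - J
T(R, L) = -6 - R
(H(-58, -188) + 22929)*(47332 + T(U(-8, -6), -194)) = (-141/2 + 22929)*(47332 + (-6 - (4 - 1*(-8)))) = 45717*(47332 + (-6 - (4 + 8)))/2 = 45717*(47332 + (-6 - 1*12))/2 = 45717*(47332 + (-6 - 12))/2 = 45717*(47332 - 18)/2 = (45717/2)*47314 = 1081527069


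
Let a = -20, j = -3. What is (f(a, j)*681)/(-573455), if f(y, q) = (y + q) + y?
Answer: 29283/573455 ≈ 0.051064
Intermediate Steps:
f(y, q) = q + 2*y (f(y, q) = (q + y) + y = q + 2*y)
(f(a, j)*681)/(-573455) = ((-3 + 2*(-20))*681)/(-573455) = ((-3 - 40)*681)*(-1/573455) = -43*681*(-1/573455) = -29283*(-1/573455) = 29283/573455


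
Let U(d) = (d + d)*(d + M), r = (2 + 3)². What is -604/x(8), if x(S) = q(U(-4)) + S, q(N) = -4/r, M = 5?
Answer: -3775/49 ≈ -77.041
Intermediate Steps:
r = 25 (r = 5² = 25)
U(d) = 2*d*(5 + d) (U(d) = (d + d)*(d + 5) = (2*d)*(5 + d) = 2*d*(5 + d))
q(N) = -4/25
x(S) = -4/25 + S
-604/x(8) = -604/(-4/25 + 8) = -604/196/25 = -604*25/196 = -3775/49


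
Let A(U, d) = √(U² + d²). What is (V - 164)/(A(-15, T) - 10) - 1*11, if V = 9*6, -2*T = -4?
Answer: -2519/129 - 110*√229/129 ≈ -32.431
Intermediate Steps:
T = 2 (T = -½*(-4) = 2)
V = 54
(V - 164)/(A(-15, T) - 10) - 1*11 = (54 - 164)/(√((-15)² + 2²) - 10) - 1*11 = -110/(√(225 + 4) - 10) - 11 = -110/(√229 - 10) - 11 = -110/(-10 + √229) - 11 = -11 - 110/(-10 + √229)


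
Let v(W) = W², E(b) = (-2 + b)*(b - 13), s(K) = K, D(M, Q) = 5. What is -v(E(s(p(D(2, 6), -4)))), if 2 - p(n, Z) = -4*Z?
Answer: -186624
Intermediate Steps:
p(n, Z) = 2 + 4*Z (p(n, Z) = 2 - (-4)*Z = 2 + 4*Z)
E(b) = (-13 + b)*(-2 + b) (E(b) = (-2 + b)*(-13 + b) = (-13 + b)*(-2 + b))
-v(E(s(p(D(2, 6), -4)))) = -(26 + (2 + 4*(-4))² - 15*(2 + 4*(-4)))² = -(26 + (2 - 16)² - 15*(2 - 16))² = -(26 + (-14)² - 15*(-14))² = -(26 + 196 + 210)² = -1*432² = -1*186624 = -186624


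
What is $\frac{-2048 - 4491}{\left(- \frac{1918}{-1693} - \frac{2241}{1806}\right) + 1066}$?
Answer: $- \frac{6664457254}{1086342241} \approx -6.1348$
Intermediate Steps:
$\frac{-2048 - 4491}{\left(- \frac{1918}{-1693} - \frac{2241}{1806}\right) + 1066} = - \frac{6539}{\left(\left(-1918\right) \left(- \frac{1}{1693}\right) - \frac{747}{602}\right) + 1066} = - \frac{6539}{\left(\frac{1918}{1693} - \frac{747}{602}\right) + 1066} = - \frac{6539}{- \frac{110035}{1019186} + 1066} = - \frac{6539}{\frac{1086342241}{1019186}} = \left(-6539\right) \frac{1019186}{1086342241} = - \frac{6664457254}{1086342241}$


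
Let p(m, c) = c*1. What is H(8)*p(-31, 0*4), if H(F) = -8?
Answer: 0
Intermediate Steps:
p(m, c) = c
H(8)*p(-31, 0*4) = -0*4 = -8*0 = 0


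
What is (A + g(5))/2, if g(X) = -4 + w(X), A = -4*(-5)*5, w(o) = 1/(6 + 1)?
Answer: 673/14 ≈ 48.071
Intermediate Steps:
w(o) = ⅐ (w(o) = 1/7 = ⅐)
A = 100 (A = 20*5 = 100)
g(X) = -27/7 (g(X) = -4 + ⅐ = -27/7)
(A + g(5))/2 = (100 - 27/7)/2 = (673/7)*(½) = 673/14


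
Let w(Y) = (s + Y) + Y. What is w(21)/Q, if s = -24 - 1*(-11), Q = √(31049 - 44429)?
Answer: -29*I*√3345/6690 ≈ -0.25071*I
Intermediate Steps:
Q = 2*I*√3345 (Q = √(-13380) = 2*I*√3345 ≈ 115.67*I)
s = -13 (s = -24 + 11 = -13)
w(Y) = -13 + 2*Y (w(Y) = (-13 + Y) + Y = -13 + 2*Y)
w(21)/Q = (-13 + 2*21)/((2*I*√3345)) = (-13 + 42)*(-I*√3345/6690) = 29*(-I*√3345/6690) = -29*I*√3345/6690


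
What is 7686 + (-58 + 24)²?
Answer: 8842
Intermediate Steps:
7686 + (-58 + 24)² = 7686 + (-34)² = 7686 + 1156 = 8842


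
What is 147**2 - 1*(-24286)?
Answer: 45895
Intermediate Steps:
147**2 - 1*(-24286) = 21609 + 24286 = 45895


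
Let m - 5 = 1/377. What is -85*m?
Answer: -160310/377 ≈ -425.23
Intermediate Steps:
m = 1886/377 (m = 5 + 1/377 = 1886/377 ≈ 5.0027)
-85*m = -85*1886/377 = -160310/377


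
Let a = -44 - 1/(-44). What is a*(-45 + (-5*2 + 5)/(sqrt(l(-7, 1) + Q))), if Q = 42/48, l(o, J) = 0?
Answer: 87075/44 + 9675*sqrt(14)/154 ≈ 2214.0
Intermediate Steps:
Q = 7/8 (Q = 42*(1/48) = 7/8 ≈ 0.87500)
a = -1935/44 (a = -44 - 1*(-1/44) = -44 + 1/44 = -1935/44 ≈ -43.977)
a*(-45 + (-5*2 + 5)/(sqrt(l(-7, 1) + Q))) = -1935*(-45 + (-5*2 + 5)/(sqrt(0 + 7/8)))/44 = -1935*(-45 + (-10 + 5)/(sqrt(7/8)))/44 = -1935*(-45 - 5*2*sqrt(14)/7)/44 = -1935*(-45 - 10*sqrt(14)/7)/44 = 87075/44 + 9675*sqrt(14)/154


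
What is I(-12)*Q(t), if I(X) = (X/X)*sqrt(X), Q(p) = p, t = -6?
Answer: -12*I*sqrt(3) ≈ -20.785*I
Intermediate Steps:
I(X) = sqrt(X) (I(X) = 1*sqrt(X) = sqrt(X))
I(-12)*Q(t) = sqrt(-12)*(-6) = (2*I*sqrt(3))*(-6) = -12*I*sqrt(3)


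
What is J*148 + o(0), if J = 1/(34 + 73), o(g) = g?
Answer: 148/107 ≈ 1.3832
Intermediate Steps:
J = 1/107 ≈ 0.0093458
J*148 + o(0) = (1/107)*148 + 0 = 148/107 + 0 = 148/107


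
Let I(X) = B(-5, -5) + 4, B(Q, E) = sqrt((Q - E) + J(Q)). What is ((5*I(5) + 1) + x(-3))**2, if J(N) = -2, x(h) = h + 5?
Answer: 479 + 230*I*sqrt(2) ≈ 479.0 + 325.27*I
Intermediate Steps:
x(h) = 5 + h
B(Q, E) = sqrt(-2 + Q - E) (B(Q, E) = sqrt((Q - E) - 2) = sqrt(-2 + Q - E))
I(X) = 4 + I*sqrt(2) (I(X) = sqrt(-2 - 5 - 1*(-5)) + 4 = sqrt(-2 - 5 + 5) + 4 = sqrt(-2) + 4 = I*sqrt(2) + 4 = 4 + I*sqrt(2))
((5*I(5) + 1) + x(-3))**2 = ((5*(4 + I*sqrt(2)) + 1) + (5 - 3))**2 = (((20 + 5*I*sqrt(2)) + 1) + 2)**2 = ((21 + 5*I*sqrt(2)) + 2)**2 = (23 + 5*I*sqrt(2))**2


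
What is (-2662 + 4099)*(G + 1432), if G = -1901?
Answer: -673953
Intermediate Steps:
(-2662 + 4099)*(G + 1432) = (-2662 + 4099)*(-1901 + 1432) = 1437*(-469) = -673953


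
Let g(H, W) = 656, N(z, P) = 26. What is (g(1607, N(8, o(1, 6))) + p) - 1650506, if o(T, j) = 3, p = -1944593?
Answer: -3594443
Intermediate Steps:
(g(1607, N(8, o(1, 6))) + p) - 1650506 = (656 - 1944593) - 1650506 = -1943937 - 1650506 = -3594443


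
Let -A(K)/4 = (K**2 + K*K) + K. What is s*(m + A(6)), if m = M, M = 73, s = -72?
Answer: 17208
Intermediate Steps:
A(K) = -8*K**2 - 4*K (A(K) = -4*((K**2 + K*K) + K) = -4*((K**2 + K**2) + K) = -4*(2*K**2 + K) = -4*(K + 2*K**2) = -8*K**2 - 4*K)
m = 73
s*(m + A(6)) = -72*(73 - 4*6*(1 + 2*6)) = -72*(73 - 4*6*(1 + 12)) = -72*(73 - 4*6*13) = -72*(73 - 312) = -72*(-239) = 17208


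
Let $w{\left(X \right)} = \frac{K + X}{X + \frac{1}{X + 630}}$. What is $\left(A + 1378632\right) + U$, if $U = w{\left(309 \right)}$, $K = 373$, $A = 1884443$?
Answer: $\frac{473394188899}{145076} \approx 3.2631 \cdot 10^{6}$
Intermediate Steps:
$w{\left(X \right)} = \frac{373 + X}{X + \frac{1}{630 + X}}$ ($w{\left(X \right)} = \frac{373 + X}{X + \frac{1}{X + 630}} = \frac{373 + X}{X + \frac{1}{630 + X}}$)
$U = \frac{320199}{145076}$ ($U = \frac{234990 + 309^{2} + 1003 \cdot 309}{1 + 309^{2} + 630 \cdot 309} = \frac{234990 + 95481 + 309927}{1 + 95481 + 194670} = \frac{1}{290152} \cdot 640398 = \frac{320199}{145076} \approx 2.2071$)
$\left(A + 1378632\right) + U = \left(1884443 + 1378632\right) + \frac{320199}{145076} = 3263075 + \frac{320199}{145076} = \frac{473394188899}{145076}$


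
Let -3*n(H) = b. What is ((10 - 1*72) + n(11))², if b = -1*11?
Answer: 30625/9 ≈ 3402.8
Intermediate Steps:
b = -11
n(H) = 11/3 (n(H) = -⅓*(-11) = 11/3)
((10 - 1*72) + n(11))² = ((10 - 1*72) + 11/3)² = ((10 - 72) + 11/3)² = (-62 + 11/3)² = (-175/3)² = 30625/9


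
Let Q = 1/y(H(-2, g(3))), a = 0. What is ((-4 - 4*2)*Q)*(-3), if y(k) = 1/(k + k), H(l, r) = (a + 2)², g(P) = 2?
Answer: 288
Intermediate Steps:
H(l, r) = 4 (H(l, r) = (0 + 2)² = 2² = 4)
y(k) = 1/(2*k)
Q = 8 (Q = 1/((½)/4) = 1/((½)*(¼)) = 1/(⅛) = 8)
((-4 - 4*2)*Q)*(-3) = ((-4 - 4*2)*8)*(-3) = ((-4 - 8)*8)*(-3) = -12*8*(-3) = -96*(-3) = 288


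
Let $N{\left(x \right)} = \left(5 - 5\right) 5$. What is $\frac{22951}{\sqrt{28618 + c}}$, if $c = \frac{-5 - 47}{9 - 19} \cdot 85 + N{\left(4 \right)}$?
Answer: $\frac{22951 \sqrt{7265}}{14530} \approx 134.63$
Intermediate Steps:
$N{\left(x \right)} = 0$ ($N{\left(x \right)} = 0 \cdot 5 = 0$)
$c = 442$ ($c = \frac{-5 - 47}{9 - 19} \cdot 85 + 0 = - \frac{52}{-10} \cdot 85 + 0 = \left(-52\right) \left(- \frac{1}{10}\right) 85 + 0 = \frac{26}{5} \cdot 85 + 0 = 442 + 0 = 442$)
$\frac{22951}{\sqrt{28618 + c}} = \frac{22951}{\sqrt{28618 + 442}} = \frac{22951}{\sqrt{29060}} = \frac{22951}{2 \sqrt{7265}} = 22951 \frac{\sqrt{7265}}{14530} = \frac{22951 \sqrt{7265}}{14530}$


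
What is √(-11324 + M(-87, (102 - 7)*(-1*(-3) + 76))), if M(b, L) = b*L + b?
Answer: I*√664346 ≈ 815.07*I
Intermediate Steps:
M(b, L) = b + L*b (M(b, L) = L*b + b = b + L*b)
√(-11324 + M(-87, (102 - 7)*(-1*(-3) + 76))) = √(-11324 - 87*(1 + (102 - 7)*(-1*(-3) + 76))) = √(-11324 - 87*(1 + 95*(3 + 76))) = √(-11324 - 87*(1 + 95*79)) = √(-11324 - 87*(1 + 7505)) = √(-11324 - 87*7506) = √(-11324 - 653022) = √(-664346) = I*√664346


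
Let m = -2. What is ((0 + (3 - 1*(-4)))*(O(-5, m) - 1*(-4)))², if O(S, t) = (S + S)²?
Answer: 529984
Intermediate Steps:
O(S, t) = 4*S² (O(S, t) = (2*S)² = 4*S²)
((0 + (3 - 1*(-4)))*(O(-5, m) - 1*(-4)))² = ((0 + (3 - 1*(-4)))*(4*(-5)² - 1*(-4)))² = ((0 + (3 + 4))*(4*25 + 4))² = ((0 + 7)*(100 + 4))² = (7*104)² = 728² = 529984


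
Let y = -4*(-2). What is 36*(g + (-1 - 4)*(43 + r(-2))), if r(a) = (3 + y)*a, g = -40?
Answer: -5220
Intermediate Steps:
y = 8
r(a) = 11*a (r(a) = (3 + 8)*a = 11*a)
36*(g + (-1 - 4)*(43 + r(-2))) = 36*(-40 + (-1 - 4)*(43 + 11*(-2))) = 36*(-40 - 5*(43 - 22)) = 36*(-40 - 5*21) = 36*(-40 - 105) = 36*(-145) = -5220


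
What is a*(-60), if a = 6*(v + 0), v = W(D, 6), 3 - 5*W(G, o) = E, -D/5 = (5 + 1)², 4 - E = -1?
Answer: 144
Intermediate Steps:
E = 5 (E = 4 - 1*(-1) = 4 + 1 = 5)
D = -180 (D = -5*(5 + 1)² = -5*6² = -5*36 = -180)
W(G, o) = -⅖ (W(G, o) = ⅗ - ⅕*5 = ⅗ - 1 = -⅖)
v = -⅖ ≈ -0.40000
a = -12/5 (a = 6*(-⅖ + 0) = 6*(-⅖) = -12/5 ≈ -2.4000)
a*(-60) = -12/5*(-60) = 144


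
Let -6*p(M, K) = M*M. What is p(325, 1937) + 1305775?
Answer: 7729025/6 ≈ 1.2882e+6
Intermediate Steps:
p(M, K) = -M²/6 (p(M, K) = -M*M/6 = -M²/6)
p(325, 1937) + 1305775 = -⅙*325² + 1305775 = -⅙*105625 + 1305775 = -105625/6 + 1305775 = 7729025/6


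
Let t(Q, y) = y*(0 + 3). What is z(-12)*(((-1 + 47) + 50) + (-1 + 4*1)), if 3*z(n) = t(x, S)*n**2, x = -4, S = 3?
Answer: 42768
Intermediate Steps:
t(Q, y) = 3*y (t(Q, y) = y*3 = 3*y)
z(n) = 3*n**2 (z(n) = ((3*3)*n**2)/3 = (9*n**2)/3 = 3*n**2)
z(-12)*(((-1 + 47) + 50) + (-1 + 4*1)) = (3*(-12)**2)*(((-1 + 47) + 50) + (-1 + 4*1)) = (3*144)*((46 + 50) + (-1 + 4)) = 432*(96 + 3) = 432*99 = 42768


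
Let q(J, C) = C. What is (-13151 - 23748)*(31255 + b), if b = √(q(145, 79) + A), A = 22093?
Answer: -1153278245 - 73798*√5543 ≈ -1.1588e+9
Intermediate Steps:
b = 2*√5543 (b = √(79 + 22093) = √22172 = 2*√5543 ≈ 148.90)
(-13151 - 23748)*(31255 + b) = (-13151 - 23748)*(31255 + 2*√5543) = -36899*(31255 + 2*√5543) = -1153278245 - 73798*√5543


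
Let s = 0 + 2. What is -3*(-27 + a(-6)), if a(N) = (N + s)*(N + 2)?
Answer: 33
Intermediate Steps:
s = 2
a(N) = (2 + N)² (a(N) = (N + 2)*(N + 2) = (2 + N)*(2 + N) = (2 + N)²)
-3*(-27 + a(-6)) = -3*(-27 + (4 + (-6)² + 4*(-6))) = -3*(-27 + (4 + 36 - 24)) = -3*(-27 + 16) = -3*(-11) = 33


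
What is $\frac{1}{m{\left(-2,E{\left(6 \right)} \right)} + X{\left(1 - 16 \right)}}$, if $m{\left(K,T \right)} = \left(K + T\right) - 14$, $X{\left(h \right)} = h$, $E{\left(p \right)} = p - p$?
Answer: $- \frac{1}{31} \approx -0.032258$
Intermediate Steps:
$E{\left(p \right)} = 0$
$m{\left(K,T \right)} = -14 + K + T$
$\frac{1}{m{\left(-2,E{\left(6 \right)} \right)} + X{\left(1 - 16 \right)}} = \frac{1}{\left(-14 - 2 + 0\right) + \left(1 - 16\right)} = \frac{1}{-16 + \left(1 - 16\right)} = \frac{1}{-16 - 15} = \frac{1}{-31} = - \frac{1}{31}$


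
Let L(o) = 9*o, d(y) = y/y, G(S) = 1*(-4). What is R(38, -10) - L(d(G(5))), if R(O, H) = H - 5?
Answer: -24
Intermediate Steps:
R(O, H) = -5 + H
G(S) = -4
d(y) = 1
R(38, -10) - L(d(G(5))) = (-5 - 10) - 9 = -15 - 1*9 = -15 - 9 = -24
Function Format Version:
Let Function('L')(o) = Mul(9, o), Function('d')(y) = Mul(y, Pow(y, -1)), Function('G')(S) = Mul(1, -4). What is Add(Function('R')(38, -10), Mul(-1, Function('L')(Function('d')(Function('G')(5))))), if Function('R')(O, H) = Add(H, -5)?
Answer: -24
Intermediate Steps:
Function('R')(O, H) = Add(-5, H)
Function('G')(S) = -4
Function('d')(y) = 1
Add(Function('R')(38, -10), Mul(-1, Function('L')(Function('d')(Function('G')(5))))) = Add(Add(-5, -10), Mul(-1, Mul(9, 1))) = Add(-15, Mul(-1, 9)) = Add(-15, -9) = -24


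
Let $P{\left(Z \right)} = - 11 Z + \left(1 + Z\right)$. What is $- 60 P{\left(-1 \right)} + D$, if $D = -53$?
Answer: $-713$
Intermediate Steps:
$P{\left(Z \right)} = 1 - 10 Z$
$- 60 P{\left(-1 \right)} + D = - 60 \left(1 - -10\right) - 53 = - 60 \left(1 + 10\right) - 53 = \left(-60\right) 11 - 53 = -660 - 53 = -713$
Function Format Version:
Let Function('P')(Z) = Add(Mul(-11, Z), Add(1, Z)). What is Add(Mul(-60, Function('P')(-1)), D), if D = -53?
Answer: -713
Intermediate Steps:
Function('P')(Z) = Add(1, Mul(-10, Z))
Add(Mul(-60, Function('P')(-1)), D) = Add(Mul(-60, Add(1, Mul(-10, -1))), -53) = Add(Mul(-60, Add(1, 10)), -53) = Add(Mul(-60, 11), -53) = Add(-660, -53) = -713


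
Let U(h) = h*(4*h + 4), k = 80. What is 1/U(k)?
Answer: 1/25920 ≈ 3.8580e-5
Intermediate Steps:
U(h) = h*(4 + 4*h)
1/U(k) = 1/(4*80*(1 + 80)) = 1/(4*80*81) = 1/25920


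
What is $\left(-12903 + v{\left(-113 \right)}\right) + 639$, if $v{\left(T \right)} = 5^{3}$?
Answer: $-12139$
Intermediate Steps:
$v{\left(T \right)} = 125$
$\left(-12903 + v{\left(-113 \right)}\right) + 639 = \left(-12903 + 125\right) + 639 = -12778 + 639 = -12139$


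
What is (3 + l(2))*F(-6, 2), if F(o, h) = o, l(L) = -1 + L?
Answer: -24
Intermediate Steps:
(3 + l(2))*F(-6, 2) = (3 + (-1 + 2))*(-6) = (3 + 1)*(-6) = 4*(-6) = -24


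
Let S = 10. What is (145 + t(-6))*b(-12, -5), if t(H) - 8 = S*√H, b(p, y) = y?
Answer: -765 - 50*I*√6 ≈ -765.0 - 122.47*I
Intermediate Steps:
t(H) = 8 + 10*√H
(145 + t(-6))*b(-12, -5) = (145 + (8 + 10*√(-6)))*(-5) = (145 + (8 + 10*(I*√6)))*(-5) = (145 + (8 + 10*I*√6))*(-5) = (153 + 10*I*√6)*(-5) = -765 - 50*I*√6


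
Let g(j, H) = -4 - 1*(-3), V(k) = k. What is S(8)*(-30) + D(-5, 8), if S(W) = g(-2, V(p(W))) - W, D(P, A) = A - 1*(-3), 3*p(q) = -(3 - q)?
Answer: 281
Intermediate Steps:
p(q) = -1 + q/3 (p(q) = (-(3 - q))/3 = (-3 + q)/3 = -1 + q/3)
D(P, A) = 3 + A (D(P, A) = A + 3 = 3 + A)
g(j, H) = -1 (g(j, H) = -4 + 3 = -1)
S(W) = -1 - W
S(8)*(-30) + D(-5, 8) = (-1 - 1*8)*(-30) + (3 + 8) = (-1 - 8)*(-30) + 11 = -9*(-30) + 11 = 270 + 11 = 281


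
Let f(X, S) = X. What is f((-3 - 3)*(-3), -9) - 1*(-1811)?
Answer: 1829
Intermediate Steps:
f((-3 - 3)*(-3), -9) - 1*(-1811) = (-3 - 3)*(-3) - 1*(-1811) = -6*(-3) + 1811 = 18 + 1811 = 1829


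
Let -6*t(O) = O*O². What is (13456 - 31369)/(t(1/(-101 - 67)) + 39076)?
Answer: -509621124096/1111704072193 ≈ -0.45841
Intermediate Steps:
t(O) = -O³/6 (t(O) = -O*O²/6 = -O³/6)
(13456 - 31369)/(t(1/(-101 - 67)) + 39076) = (13456 - 31369)/(-1/(6*(-101 - 67)³) + 39076) = -17913/(-(1/(-168))³/6 + 39076) = -17913/(-(-1/168)³/6 + 39076) = -17913/(-⅙*(-1/4741632) + 39076) = -17913/(1/28449792 + 39076) = -17913/1111704072193/28449792 = -17913*28449792/1111704072193 = -509621124096/1111704072193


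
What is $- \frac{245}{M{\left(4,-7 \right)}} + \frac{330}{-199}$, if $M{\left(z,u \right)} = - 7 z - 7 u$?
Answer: $- \frac{7955}{597} \approx -13.325$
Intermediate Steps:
$M{\left(z,u \right)} = - 7 u - 7 z$
$- \frac{245}{M{\left(4,-7 \right)}} + \frac{330}{-199} = - \frac{245}{\left(-7\right) \left(-7\right) - 28} + \frac{330}{-199} = - \frac{245}{49 - 28} + 330 \left(- \frac{1}{199}\right) = - \frac{245}{21} - \frac{330}{199} = \left(-245\right) \frac{1}{21} - \frac{330}{199} = - \frac{35}{3} - \frac{330}{199} = - \frac{7955}{597}$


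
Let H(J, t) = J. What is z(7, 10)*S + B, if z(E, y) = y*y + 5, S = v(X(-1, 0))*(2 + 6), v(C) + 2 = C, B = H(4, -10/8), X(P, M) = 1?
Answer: -836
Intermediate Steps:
B = 4
v(C) = -2 + C
S = -8 (S = (-2 + 1)*(2 + 6) = -1*8 = -8)
z(E, y) = 5 + y² (z(E, y) = y² + 5 = 5 + y²)
z(7, 10)*S + B = (5 + 10²)*(-8) + 4 = (5 + 100)*(-8) + 4 = 105*(-8) + 4 = -840 + 4 = -836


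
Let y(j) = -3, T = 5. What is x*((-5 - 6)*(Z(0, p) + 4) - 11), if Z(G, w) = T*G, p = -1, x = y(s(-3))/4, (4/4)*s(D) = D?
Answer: 165/4 ≈ 41.250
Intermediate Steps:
s(D) = D
x = -¾ (x = -3/4 = -3*¼ = -¾ ≈ -0.75000)
Z(G, w) = 5*G
x*((-5 - 6)*(Z(0, p) + 4) - 11) = -3*((-5 - 6)*(5*0 + 4) - 11)/4 = -3*(-11*(0 + 4) - 11)/4 = -3*(-11*4 - 11)/4 = -3*(-44 - 11)/4 = -¾*(-55) = 165/4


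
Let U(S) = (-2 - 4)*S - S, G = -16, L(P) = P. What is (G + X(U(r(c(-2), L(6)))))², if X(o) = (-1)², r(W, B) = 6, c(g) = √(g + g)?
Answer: 225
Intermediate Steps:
c(g) = √2*√g (c(g) = √(2*g) = √2*√g)
U(S) = -7*S (U(S) = -6*S - S = -7*S)
X(o) = 1
(G + X(U(r(c(-2), L(6)))))² = (-16 + 1)² = (-15)² = 225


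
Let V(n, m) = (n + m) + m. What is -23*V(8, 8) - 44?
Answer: -596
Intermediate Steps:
V(n, m) = n + 2*m (V(n, m) = (m + n) + m = n + 2*m)
-23*V(8, 8) - 44 = -23*(8 + 2*8) - 44 = -23*(8 + 16) - 44 = -23*24 - 44 = -552 - 44 = -596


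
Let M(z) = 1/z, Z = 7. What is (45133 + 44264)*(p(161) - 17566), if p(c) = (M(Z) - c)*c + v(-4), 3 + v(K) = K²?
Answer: -3884389047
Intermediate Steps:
v(K) = -3 + K²
p(c) = 13 + c*(⅐ - c) (p(c) = (1/7 - c)*c + (-3 + (-4)²) = (⅐ - c)*c + (-3 + 16) = c*(⅐ - c) + 13 = 13 + c*(⅐ - c))
(45133 + 44264)*(p(161) - 17566) = (45133 + 44264)*((13 - 1*161² + (⅐)*161) - 17566) = 89397*((13 - 1*25921 + 23) - 17566) = 89397*((13 - 25921 + 23) - 17566) = 89397*(-25885 - 17566) = 89397*(-43451) = -3884389047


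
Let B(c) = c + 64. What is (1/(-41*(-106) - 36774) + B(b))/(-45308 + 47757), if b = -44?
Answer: 648559/79416172 ≈ 0.0081666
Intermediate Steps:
B(c) = 64 + c
(1/(-41*(-106) - 36774) + B(b))/(-45308 + 47757) = (1/(-41*(-106) - 36774) + (64 - 44))/(-45308 + 47757) = (1/(4346 - 36774) + 20)/2449 = (1/(-32428) + 20)*(1/2449) = (-1/32428 + 20)*(1/2449) = (648559/32428)*(1/2449) = 648559/79416172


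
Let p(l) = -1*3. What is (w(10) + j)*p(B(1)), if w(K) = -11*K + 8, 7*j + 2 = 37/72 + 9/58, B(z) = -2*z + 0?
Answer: 213373/696 ≈ 306.57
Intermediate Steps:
B(z) = -2*z
p(l) = -3
j = -397/2088 (j = -2/7 + (37/72 + 9/58)/7 = -2/7 + (1/7)*(1397/2088) = -2/7 + 1397/14616 = -397/2088 ≈ -0.19013)
w(K) = 8 - 11*K
(w(10) + j)*p(B(1)) = ((8 - 11*10) - 397/2088)*(-3) = ((8 - 110) - 397/2088)*(-3) = (-102 - 397/2088)*(-3) = -213373/2088*(-3) = 213373/696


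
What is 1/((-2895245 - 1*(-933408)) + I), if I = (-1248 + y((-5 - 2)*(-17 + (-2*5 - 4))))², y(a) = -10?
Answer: -1/379273 ≈ -2.6366e-6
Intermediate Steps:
I = 1582564 (I = (-1248 - 10)² = (-1258)² = 1582564)
1/((-2895245 - 1*(-933408)) + I) = 1/((-2895245 - 1*(-933408)) + 1582564) = 1/((-2895245 + 933408) + 1582564) = 1/(-1961837 + 1582564) = 1/(-379273) = -1/379273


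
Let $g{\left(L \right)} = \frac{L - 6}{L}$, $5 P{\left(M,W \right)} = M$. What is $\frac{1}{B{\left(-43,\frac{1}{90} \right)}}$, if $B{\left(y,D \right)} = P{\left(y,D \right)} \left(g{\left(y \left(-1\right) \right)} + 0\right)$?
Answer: $- \frac{5}{37} \approx -0.13514$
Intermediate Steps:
$P{\left(M,W \right)} = \frac{M}{5}$
$g{\left(L \right)} = \frac{-6 + L}{L}$ ($g{\left(L \right)} = \frac{L - 6}{L} = \frac{-6 + L}{L}$)
$B{\left(y,D \right)} = \frac{6}{5} + \frac{y}{5}$ ($B{\left(y,D \right)} = \frac{y}{5} \left(\frac{-6 + y \left(-1\right)}{y \left(-1\right)} + 0\right) = \frac{y}{5} \left(\frac{-6 - y}{\left(-1\right) y} + 0\right) = \frac{y}{5} \left(- \frac{1}{y} \left(-6 - y\right) + 0\right) = \frac{y}{5} \left(- \frac{-6 - y}{y} + 0\right) = \frac{y}{5} \left(- \frac{-6 - y}{y}\right) = \frac{6}{5} + \frac{y}{5}$)
$\frac{1}{B{\left(-43,\frac{1}{90} \right)}} = \frac{1}{\frac{6}{5} + \frac{1}{5} \left(-43\right)} = \frac{1}{\frac{6}{5} - \frac{43}{5}} = \frac{1}{- \frac{37}{5}} = - \frac{5}{37}$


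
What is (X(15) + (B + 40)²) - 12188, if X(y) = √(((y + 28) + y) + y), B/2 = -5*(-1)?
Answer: -9688 + √73 ≈ -9679.5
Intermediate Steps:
B = 10 (B = 2*(-5*(-1)) = 2*5 = 10)
X(y) = √(28 + 3*y) (X(y) = √(((28 + y) + y) + y) = √((28 + 2*y) + y) = √(28 + 3*y))
(X(15) + (B + 40)²) - 12188 = (√(28 + 3*15) + (10 + 40)²) - 12188 = (√(28 + 45) + 50²) - 12188 = (√73 + 2500) - 12188 = (2500 + √73) - 12188 = -9688 + √73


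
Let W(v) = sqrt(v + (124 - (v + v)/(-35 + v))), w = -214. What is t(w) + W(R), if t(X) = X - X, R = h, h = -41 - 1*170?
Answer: 4*I*sqrt(83886)/123 ≈ 9.4189*I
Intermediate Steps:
h = -211 (h = -41 - 170 = -211)
R = -211
t(X) = 0
W(v) = sqrt(124 + v - 2*v/(-35 + v)) (W(v) = sqrt(v + (124 - 2*v/(-35 + v))) = sqrt(124 + v - 2*v/(-35 + v)))
t(w) + W(R) = 0 + sqrt((-4340 + (-211)**2 + 87*(-211))/(-35 - 211)) = 0 + sqrt((-4340 + 44521 - 18357)/(-246)) = 0 + sqrt(-1/246*21824) = 0 + sqrt(-10912/123) = 0 + 4*I*sqrt(83886)/123 = 4*I*sqrt(83886)/123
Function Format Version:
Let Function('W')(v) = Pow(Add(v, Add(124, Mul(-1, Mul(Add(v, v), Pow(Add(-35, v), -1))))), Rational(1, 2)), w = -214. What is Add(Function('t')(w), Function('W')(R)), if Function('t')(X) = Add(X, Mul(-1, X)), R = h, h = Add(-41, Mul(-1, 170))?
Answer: Mul(Rational(4, 123), I, Pow(83886, Rational(1, 2))) ≈ Mul(9.4189, I)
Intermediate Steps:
h = -211 (h = Add(-41, -170) = -211)
R = -211
Function('t')(X) = 0
Function('W')(v) = Pow(Add(124, v, Mul(-2, v, Pow(Add(-35, v), -1))), Rational(1, 2)) (Function('W')(v) = Pow(Add(v, Add(124, Mul(-1, Mul(Mul(2, v), Pow(Add(-35, v), -1))))), Rational(1, 2)) = Pow(Add(v, Add(124, Mul(-1, Mul(2, v, Pow(Add(-35, v), -1))))), Rational(1, 2)) = Pow(Add(v, Add(124, Mul(-2, v, Pow(Add(-35, v), -1)))), Rational(1, 2)) = Pow(Add(124, v, Mul(-2, v, Pow(Add(-35, v), -1))), Rational(1, 2)))
Add(Function('t')(w), Function('W')(R)) = Add(0, Pow(Mul(Pow(Add(-35, -211), -1), Add(-4340, Pow(-211, 2), Mul(87, -211))), Rational(1, 2))) = Add(0, Pow(Mul(Pow(-246, -1), Add(-4340, 44521, -18357)), Rational(1, 2))) = Add(0, Pow(Mul(Rational(-1, 246), 21824), Rational(1, 2))) = Add(0, Pow(Rational(-10912, 123), Rational(1, 2))) = Add(0, Mul(Rational(4, 123), I, Pow(83886, Rational(1, 2)))) = Mul(Rational(4, 123), I, Pow(83886, Rational(1, 2)))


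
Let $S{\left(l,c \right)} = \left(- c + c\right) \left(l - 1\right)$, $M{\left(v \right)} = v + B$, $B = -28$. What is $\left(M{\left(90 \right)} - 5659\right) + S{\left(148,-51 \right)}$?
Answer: $-5597$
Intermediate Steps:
$M{\left(v \right)} = -28 + v$ ($M{\left(v \right)} = v - 28 = -28 + v$)
$S{\left(l,c \right)} = 0$ ($S{\left(l,c \right)} = 0 \left(-1 + l\right) = 0$)
$\left(M{\left(90 \right)} - 5659\right) + S{\left(148,-51 \right)} = \left(\left(-28 + 90\right) - 5659\right) + 0 = \left(62 - 5659\right) + 0 = -5597 + 0 = -5597$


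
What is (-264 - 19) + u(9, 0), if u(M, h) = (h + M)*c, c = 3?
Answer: -256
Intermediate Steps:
u(M, h) = 3*M + 3*h (u(M, h) = (h + M)*3 = (M + h)*3 = 3*M + 3*h)
(-264 - 19) + u(9, 0) = (-264 - 19) + (3*9 + 3*0) = -283 + (27 + 0) = -283 + 27 = -256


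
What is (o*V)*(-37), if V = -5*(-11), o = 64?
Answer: -130240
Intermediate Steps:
V = 55
(o*V)*(-37) = (64*55)*(-37) = 3520*(-37) = -130240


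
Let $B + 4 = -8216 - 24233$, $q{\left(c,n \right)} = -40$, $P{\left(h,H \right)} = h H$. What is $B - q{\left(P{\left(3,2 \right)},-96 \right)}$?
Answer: $-32413$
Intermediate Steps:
$P{\left(h,H \right)} = H h$
$B = -32453$ ($B = -4 - 32449 = -32453$)
$B - q{\left(P{\left(3,2 \right)},-96 \right)} = -32453 - -40 = -32453 + 40 = -32413$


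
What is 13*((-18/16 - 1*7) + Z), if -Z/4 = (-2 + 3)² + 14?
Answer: -7085/8 ≈ -885.63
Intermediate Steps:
Z = -60 (Z = -4*((-2 + 3)² + 14) = -4*(1² + 14) = -4*(1 + 14) = -4*15 = -60)
13*((-18/16 - 1*7) + Z) = 13*((-18/16 - 1*7) - 60) = 13*((-18*1/16 - 7) - 60) = 13*((-9/8 - 7) - 60) = 13*(-65/8 - 60) = 13*(-545/8) = -7085/8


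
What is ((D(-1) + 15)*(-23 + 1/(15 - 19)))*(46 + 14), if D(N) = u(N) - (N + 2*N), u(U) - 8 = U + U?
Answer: -33480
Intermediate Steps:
u(U) = 8 + 2*U (u(U) = 8 + (U + U) = 8 + 2*U)
D(N) = 8 - N (D(N) = (8 + 2*N) - (N + 2*N) = (8 + 2*N) - 3*N = 8 - N)
((D(-1) + 15)*(-23 + 1/(15 - 19)))*(46 + 14) = (((8 - 1*(-1)) + 15)*(-23 + 1/(15 - 19)))*(46 + 14) = (((8 + 1) + 15)*(-23 + 1/(-4)))*60 = ((9 + 15)*(-23 - 1/4))*60 = (24*(-93/4))*60 = -558*60 = -33480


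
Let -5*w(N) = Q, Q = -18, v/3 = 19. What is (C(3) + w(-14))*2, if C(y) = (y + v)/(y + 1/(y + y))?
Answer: 4284/95 ≈ 45.095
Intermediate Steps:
v = 57 (v = 3*19 = 57)
C(y) = (57 + y)/(y + 1/(2*y)) (C(y) = (y + 57)/(y + 1/(y + y)) = (57 + y)/(y + 1/(2*y)))
w(N) = 18/5 (w(N) = -⅕*(-18) = 18/5)
(C(3) + w(-14))*2 = (2*3*(57 + 3)/(1 + 2*3²) + 18/5)*2 = (2*3*60/(1 + 2*9) + 18/5)*2 = (2*3*60/(1 + 18) + 18/5)*2 = (2*3*60/19 + 18/5)*2 = (2*3*(1/19)*60 + 18/5)*2 = (360/19 + 18/5)*2 = (2142/95)*2 = 4284/95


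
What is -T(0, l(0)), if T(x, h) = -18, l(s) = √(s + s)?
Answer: 18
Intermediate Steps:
l(s) = √2*√s (l(s) = √(2*s) = √2*√s)
-T(0, l(0)) = -1*(-18) = 18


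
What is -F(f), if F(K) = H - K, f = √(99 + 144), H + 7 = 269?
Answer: -262 + 9*√3 ≈ -246.41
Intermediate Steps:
H = 262 (H = -7 + 269 = 262)
f = 9*√3 (f = √243 = 9*√3 ≈ 15.588)
F(K) = 262 - K
-F(f) = -(262 - 9*√3) = -262 + 9*√3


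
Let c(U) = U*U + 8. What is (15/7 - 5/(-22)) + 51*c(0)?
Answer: 63197/154 ≈ 410.37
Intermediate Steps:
c(U) = 8 + U**2 (c(U) = U**2 + 8 = 8 + U**2)
(15/7 - 5/(-22)) + 51*c(0) = (15/7 - 5/(-22)) + 51*(8 + 0**2) = (15*(1/7) - 5*(-1/22)) + 51*(8 + 0) = (15/7 + 5/22) + 51*8 = 365/154 + 408 = 63197/154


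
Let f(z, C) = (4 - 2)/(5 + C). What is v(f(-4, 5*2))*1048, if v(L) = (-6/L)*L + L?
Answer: -92224/15 ≈ -6148.3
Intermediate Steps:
f(z, C) = 2/(5 + C)
v(L) = -6 + L
v(f(-4, 5*2))*1048 = (-6 + 2/(5 + 5*2))*1048 = (-6 + 2/(5 + 10))*1048 = (-6 + 2/15)*1048 = -88/15*1048 = -92224/15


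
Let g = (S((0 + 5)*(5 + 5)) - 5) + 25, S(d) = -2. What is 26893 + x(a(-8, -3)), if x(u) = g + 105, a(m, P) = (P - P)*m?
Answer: 27016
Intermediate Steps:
g = 18 (g = (-2 - 5) + 25 = -7 + 25 = 18)
a(m, P) = 0 (a(m, P) = 0*m = 0)
x(u) = 123 (x(u) = 18 + 105 = 123)
26893 + x(a(-8, -3)) = 26893 + 123 = 27016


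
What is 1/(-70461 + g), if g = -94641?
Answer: -1/165102 ≈ -6.0569e-6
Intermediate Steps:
1/(-70461 + g) = 1/(-70461 - 94641) = 1/(-165102) = -1/165102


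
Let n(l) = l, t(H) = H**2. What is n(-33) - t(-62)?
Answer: -3877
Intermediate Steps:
n(-33) - t(-62) = -33 - 1*(-62)**2 = -33 - 1*3844 = -33 - 3844 = -3877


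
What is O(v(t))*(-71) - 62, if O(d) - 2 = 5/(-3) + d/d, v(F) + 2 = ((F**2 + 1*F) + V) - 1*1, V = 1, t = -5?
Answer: -470/3 ≈ -156.67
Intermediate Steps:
v(F) = -2 + F + F**2 (v(F) = -2 + (((F**2 + 1*F) + 1) - 1*1) = -2 + (((F**2 + F) + 1) - 1) = -2 + (((F + F**2) + 1) - 1) = -2 + ((1 + F + F**2) - 1) = -2 + (F + F**2) = -2 + F + F**2)
O(d) = 4/3 (O(d) = 2 + (5/(-3) + d/d) = 2 + (5*(-1/3) + 1) = 2 + (-5/3 + 1) = 2 - 2/3 = 4/3)
O(v(t))*(-71) - 62 = (4/3)*(-71) - 62 = -284/3 - 62 = -470/3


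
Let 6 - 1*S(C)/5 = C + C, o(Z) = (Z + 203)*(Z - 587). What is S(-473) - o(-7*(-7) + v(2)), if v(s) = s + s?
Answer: 141464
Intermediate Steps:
v(s) = 2*s
o(Z) = (-587 + Z)*(203 + Z) (o(Z) = (203 + Z)*(-587 + Z) = (-587 + Z)*(203 + Z))
S(C) = 30 - 10*C (S(C) = 30 - 5*(C + C) = 30 - 10*C)
S(-473) - o(-7*(-7) + v(2)) = (30 - 10*(-473)) - (-119161 + (-7*(-7) + 2*2)² - 384*(-7*(-7) + 2*2)) = (30 + 4730) - (-119161 + (49 + 4)² - 384*(49 + 4)) = 4760 - (-119161 + 53² - 384*53) = 4760 - (-119161 + 2809 - 20352) = 4760 - 1*(-136704) = 4760 + 136704 = 141464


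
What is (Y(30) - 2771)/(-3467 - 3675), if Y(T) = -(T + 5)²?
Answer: 1998/3571 ≈ 0.55951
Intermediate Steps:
Y(T) = -(5 + T)²
(Y(30) - 2771)/(-3467 - 3675) = (-(5 + 30)² - 2771)/(-3467 - 3675) = (-1*35² - 2771)/(-7142) = (-1*1225 - 2771)*(-1/7142) = (-1225 - 2771)*(-1/7142) = -3996*(-1/7142) = 1998/3571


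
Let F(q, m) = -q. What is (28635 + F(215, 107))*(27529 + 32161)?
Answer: 1696389800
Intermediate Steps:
(28635 + F(215, 107))*(27529 + 32161) = (28635 - 1*215)*(27529 + 32161) = (28635 - 215)*59690 = 28420*59690 = 1696389800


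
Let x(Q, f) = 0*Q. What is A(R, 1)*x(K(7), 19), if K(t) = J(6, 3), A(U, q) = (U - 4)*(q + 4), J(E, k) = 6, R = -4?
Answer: 0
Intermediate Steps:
A(U, q) = (-4 + U)*(4 + q)
K(t) = 6
x(Q, f) = 0
A(R, 1)*x(K(7), 19) = (-16 - 4*1 + 4*(-4) - 4*1)*0 = (-16 - 4 - 16 - 4)*0 = -40*0 = 0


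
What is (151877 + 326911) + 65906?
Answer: 544694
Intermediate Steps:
(151877 + 326911) + 65906 = 478788 + 65906 = 544694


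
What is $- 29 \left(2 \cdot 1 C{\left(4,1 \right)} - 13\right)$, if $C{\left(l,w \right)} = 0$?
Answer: $377$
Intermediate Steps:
$- 29 \left(2 \cdot 1 C{\left(4,1 \right)} - 13\right) = - 29 \left(2 \cdot 1 \cdot 0 - 13\right) = - 29 \left(2 \cdot 0 - 13\right) = - 29 \left(0 - 13\right) = \left(-29\right) \left(-13\right) = 377$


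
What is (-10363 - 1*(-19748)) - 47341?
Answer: -37956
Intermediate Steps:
(-10363 - 1*(-19748)) - 47341 = (-10363 + 19748) - 47341 = 9385 - 47341 = -37956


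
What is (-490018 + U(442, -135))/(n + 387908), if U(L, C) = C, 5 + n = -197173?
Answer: -490153/190730 ≈ -2.5699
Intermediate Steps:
n = -197178 (n = -5 - 197173 = -197178)
(-490018 + U(442, -135))/(n + 387908) = (-490018 - 135)/(-197178 + 387908) = -490153/190730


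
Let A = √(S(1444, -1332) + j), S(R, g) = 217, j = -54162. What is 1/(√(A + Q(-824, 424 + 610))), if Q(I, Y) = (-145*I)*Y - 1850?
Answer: (123540470 + I*√53945)^(-½) ≈ 8.9969e-5 - 0.e-10*I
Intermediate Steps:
Q(I, Y) = -1850 - 145*I*Y (Q(I, Y) = -145*I*Y - 1850 = -1850 - 145*I*Y)
A = I*√53945 (A = √(217 - 54162) = √(-53945) = I*√53945 ≈ 232.26*I)
1/(√(A + Q(-824, 424 + 610))) = 1/(√(I*√53945 + (-1850 - 145*(-824)*(424 + 610)))) = 1/(√(I*√53945 + (-1850 - 145*(-824)*1034))) = 1/(√(I*√53945 + (-1850 + 123542320))) = 1/(√(I*√53945 + 123540470)) = 1/(√(123540470 + I*√53945)) = (123540470 + I*√53945)^(-½)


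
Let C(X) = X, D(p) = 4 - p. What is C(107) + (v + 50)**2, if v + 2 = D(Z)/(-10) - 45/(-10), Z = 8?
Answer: 290541/100 ≈ 2905.4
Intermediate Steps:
v = 29/10 (v = -2 + ((4 - 1*8)/(-10) - 45/(-10)) = -2 + ((4 - 8)*(-1/10) - 45*(-1/10)) = -2 + (-4*(-1/10) + 9/2) = -2 + (2/5 + 9/2) = -2 + 49/10 = 29/10 ≈ 2.9000)
C(107) + (v + 50)**2 = 107 + (29/10 + 50)**2 = 107 + (529/10)**2 = 107 + 279841/100 = 290541/100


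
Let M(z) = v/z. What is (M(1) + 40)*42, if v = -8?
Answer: 1344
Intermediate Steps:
M(z) = -8/z
(M(1) + 40)*42 = (-8/1 + 40)*42 = (-8*1 + 40)*42 = (-8 + 40)*42 = 32*42 = 1344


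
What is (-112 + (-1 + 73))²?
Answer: 1600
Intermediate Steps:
(-112 + (-1 + 73))² = (-112 + 72)² = (-40)² = 1600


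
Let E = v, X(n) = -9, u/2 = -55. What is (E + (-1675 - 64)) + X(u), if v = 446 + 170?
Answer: -1132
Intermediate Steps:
u = -110 (u = 2*(-55) = -110)
v = 616
E = 616
(E + (-1675 - 64)) + X(u) = (616 + (-1675 - 64)) - 9 = (616 - 1739) - 9 = -1123 - 9 = -1132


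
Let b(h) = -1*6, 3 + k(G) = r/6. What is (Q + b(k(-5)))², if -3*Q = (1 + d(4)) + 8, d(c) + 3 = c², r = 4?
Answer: 1600/9 ≈ 177.78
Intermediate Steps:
k(G) = -7/3 (k(G) = -3 + 4/6 = -3 + 4*(⅙) = -3 + ⅔ = -7/3)
d(c) = -3 + c²
b(h) = -6
Q = -22/3 (Q = -((1 + (-3 + 4²)) + 8)/3 = -((1 + (-3 + 16)) + 8)/3 = -((1 + 13) + 8)/3 = -(14 + 8)/3 = -⅓*22 = -22/3 ≈ -7.3333)
(Q + b(k(-5)))² = (-22/3 - 6)² = (-40/3)² = 1600/9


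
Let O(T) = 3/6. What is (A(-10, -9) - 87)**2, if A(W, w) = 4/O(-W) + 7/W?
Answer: 635209/100 ≈ 6352.1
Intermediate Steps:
O(T) = 1/2 (O(T) = 3*(1/6) = 1/2)
A(W, w) = 8 + 7/W (A(W, w) = 4/(1/2) + 7/W = 4*2 + 7/W = 8 + 7/W)
(A(-10, -9) - 87)**2 = ((8 + 7/(-10)) - 87)**2 = ((8 + 7*(-1/10)) - 87)**2 = ((8 - 7/10) - 87)**2 = (73/10 - 87)**2 = (-797/10)**2 = 635209/100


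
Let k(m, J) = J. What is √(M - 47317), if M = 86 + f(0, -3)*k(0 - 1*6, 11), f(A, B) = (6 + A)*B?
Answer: I*√47429 ≈ 217.78*I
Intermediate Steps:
f(A, B) = B*(6 + A)
M = -112 (M = 86 - 3*(6 + 0)*11 = 86 - 3*6*11 = 86 - 18*11 = 86 - 198 = -112)
√(M - 47317) = √(-112 - 47317) = √(-47429) = I*√47429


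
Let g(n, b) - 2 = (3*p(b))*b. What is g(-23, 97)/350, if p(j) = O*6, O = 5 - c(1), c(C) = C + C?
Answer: 524/35 ≈ 14.971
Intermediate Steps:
c(C) = 2*C
O = 3 (O = 5 - 2 = 3)
p(j) = 18 (p(j) = 3*6 = 18)
g(n, b) = 2 + 54*b (g(n, b) = 2 + (3*18)*b = 2 + 54*b)
g(-23, 97)/350 = (2 + 54*97)/350 = (2 + 5238)*(1/350) = 5240*(1/350) = 524/35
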